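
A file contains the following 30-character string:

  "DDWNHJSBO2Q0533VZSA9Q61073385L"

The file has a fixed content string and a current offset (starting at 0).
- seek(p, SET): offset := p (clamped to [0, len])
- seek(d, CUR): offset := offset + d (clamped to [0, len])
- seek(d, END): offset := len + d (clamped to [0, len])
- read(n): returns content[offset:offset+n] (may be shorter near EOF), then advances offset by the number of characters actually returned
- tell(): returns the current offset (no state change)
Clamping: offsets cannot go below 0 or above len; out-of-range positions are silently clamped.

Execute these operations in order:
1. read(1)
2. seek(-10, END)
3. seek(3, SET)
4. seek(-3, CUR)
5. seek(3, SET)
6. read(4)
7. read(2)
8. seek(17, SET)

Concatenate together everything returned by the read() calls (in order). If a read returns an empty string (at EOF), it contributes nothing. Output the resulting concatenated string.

Answer: DNHJSBO

Derivation:
After 1 (read(1)): returned 'D', offset=1
After 2 (seek(-10, END)): offset=20
After 3 (seek(3, SET)): offset=3
After 4 (seek(-3, CUR)): offset=0
After 5 (seek(3, SET)): offset=3
After 6 (read(4)): returned 'NHJS', offset=7
After 7 (read(2)): returned 'BO', offset=9
After 8 (seek(17, SET)): offset=17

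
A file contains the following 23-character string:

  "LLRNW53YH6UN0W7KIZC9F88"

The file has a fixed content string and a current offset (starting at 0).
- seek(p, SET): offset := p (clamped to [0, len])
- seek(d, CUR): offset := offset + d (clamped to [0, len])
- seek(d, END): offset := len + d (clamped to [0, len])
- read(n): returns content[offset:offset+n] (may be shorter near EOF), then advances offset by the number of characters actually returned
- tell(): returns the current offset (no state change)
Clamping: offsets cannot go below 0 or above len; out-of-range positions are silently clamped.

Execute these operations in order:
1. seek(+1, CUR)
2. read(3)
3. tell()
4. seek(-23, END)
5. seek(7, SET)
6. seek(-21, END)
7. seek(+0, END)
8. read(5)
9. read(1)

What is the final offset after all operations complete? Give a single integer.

After 1 (seek(+1, CUR)): offset=1
After 2 (read(3)): returned 'LRN', offset=4
After 3 (tell()): offset=4
After 4 (seek(-23, END)): offset=0
After 5 (seek(7, SET)): offset=7
After 6 (seek(-21, END)): offset=2
After 7 (seek(+0, END)): offset=23
After 8 (read(5)): returned '', offset=23
After 9 (read(1)): returned '', offset=23

Answer: 23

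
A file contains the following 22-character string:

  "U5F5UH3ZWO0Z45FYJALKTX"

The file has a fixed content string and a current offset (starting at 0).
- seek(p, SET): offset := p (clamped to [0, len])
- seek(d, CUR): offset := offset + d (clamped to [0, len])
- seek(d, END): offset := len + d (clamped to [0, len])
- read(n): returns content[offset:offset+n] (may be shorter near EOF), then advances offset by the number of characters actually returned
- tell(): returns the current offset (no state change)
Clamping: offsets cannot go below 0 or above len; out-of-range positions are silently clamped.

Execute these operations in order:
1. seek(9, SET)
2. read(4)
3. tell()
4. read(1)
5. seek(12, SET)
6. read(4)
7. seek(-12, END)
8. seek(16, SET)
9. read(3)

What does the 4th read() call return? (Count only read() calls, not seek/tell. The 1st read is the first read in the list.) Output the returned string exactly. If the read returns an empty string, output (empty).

After 1 (seek(9, SET)): offset=9
After 2 (read(4)): returned 'O0Z4', offset=13
After 3 (tell()): offset=13
After 4 (read(1)): returned '5', offset=14
After 5 (seek(12, SET)): offset=12
After 6 (read(4)): returned '45FY', offset=16
After 7 (seek(-12, END)): offset=10
After 8 (seek(16, SET)): offset=16
After 9 (read(3)): returned 'JAL', offset=19

Answer: JAL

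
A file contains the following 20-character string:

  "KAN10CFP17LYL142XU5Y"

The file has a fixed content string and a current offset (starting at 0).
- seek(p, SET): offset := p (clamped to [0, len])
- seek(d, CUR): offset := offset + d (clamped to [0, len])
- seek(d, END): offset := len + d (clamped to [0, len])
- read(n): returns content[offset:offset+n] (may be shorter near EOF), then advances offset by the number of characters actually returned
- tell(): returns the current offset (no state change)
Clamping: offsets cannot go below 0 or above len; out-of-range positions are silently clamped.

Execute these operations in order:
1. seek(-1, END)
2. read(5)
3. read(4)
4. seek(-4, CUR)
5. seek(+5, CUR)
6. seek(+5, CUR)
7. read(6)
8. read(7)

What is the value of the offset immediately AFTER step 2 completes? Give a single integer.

After 1 (seek(-1, END)): offset=19
After 2 (read(5)): returned 'Y', offset=20

Answer: 20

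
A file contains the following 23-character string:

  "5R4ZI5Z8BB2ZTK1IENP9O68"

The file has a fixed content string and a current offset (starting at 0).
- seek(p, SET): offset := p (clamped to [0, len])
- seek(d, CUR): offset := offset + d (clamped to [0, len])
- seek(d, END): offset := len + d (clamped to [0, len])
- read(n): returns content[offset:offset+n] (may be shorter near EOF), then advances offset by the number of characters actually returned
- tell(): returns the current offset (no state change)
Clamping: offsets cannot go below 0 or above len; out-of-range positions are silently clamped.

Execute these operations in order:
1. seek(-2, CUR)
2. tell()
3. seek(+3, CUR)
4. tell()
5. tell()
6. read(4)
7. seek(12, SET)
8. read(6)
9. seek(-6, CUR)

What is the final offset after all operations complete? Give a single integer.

Answer: 12

Derivation:
After 1 (seek(-2, CUR)): offset=0
After 2 (tell()): offset=0
After 3 (seek(+3, CUR)): offset=3
After 4 (tell()): offset=3
After 5 (tell()): offset=3
After 6 (read(4)): returned 'ZI5Z', offset=7
After 7 (seek(12, SET)): offset=12
After 8 (read(6)): returned 'TK1IEN', offset=18
After 9 (seek(-6, CUR)): offset=12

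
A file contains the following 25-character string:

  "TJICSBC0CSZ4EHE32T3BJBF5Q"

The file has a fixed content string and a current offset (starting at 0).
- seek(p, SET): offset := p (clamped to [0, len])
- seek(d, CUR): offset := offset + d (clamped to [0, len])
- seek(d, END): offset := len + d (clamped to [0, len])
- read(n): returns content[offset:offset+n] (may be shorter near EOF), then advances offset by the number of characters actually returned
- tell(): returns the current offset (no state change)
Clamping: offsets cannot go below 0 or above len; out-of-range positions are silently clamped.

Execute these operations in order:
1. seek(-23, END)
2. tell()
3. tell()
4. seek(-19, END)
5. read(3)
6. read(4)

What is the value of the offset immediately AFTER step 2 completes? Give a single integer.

Answer: 2

Derivation:
After 1 (seek(-23, END)): offset=2
After 2 (tell()): offset=2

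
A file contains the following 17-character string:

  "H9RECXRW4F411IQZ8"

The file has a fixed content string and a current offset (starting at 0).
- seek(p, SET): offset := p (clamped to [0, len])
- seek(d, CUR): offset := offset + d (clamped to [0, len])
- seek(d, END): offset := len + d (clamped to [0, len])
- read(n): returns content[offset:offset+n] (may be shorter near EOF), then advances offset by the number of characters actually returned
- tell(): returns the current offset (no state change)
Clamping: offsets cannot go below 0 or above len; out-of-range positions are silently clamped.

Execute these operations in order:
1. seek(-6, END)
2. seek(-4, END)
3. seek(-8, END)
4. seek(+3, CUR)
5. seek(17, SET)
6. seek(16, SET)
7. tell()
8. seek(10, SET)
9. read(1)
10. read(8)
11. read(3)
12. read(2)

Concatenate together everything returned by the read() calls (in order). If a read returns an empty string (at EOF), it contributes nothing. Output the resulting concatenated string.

Answer: 411IQZ8

Derivation:
After 1 (seek(-6, END)): offset=11
After 2 (seek(-4, END)): offset=13
After 3 (seek(-8, END)): offset=9
After 4 (seek(+3, CUR)): offset=12
After 5 (seek(17, SET)): offset=17
After 6 (seek(16, SET)): offset=16
After 7 (tell()): offset=16
After 8 (seek(10, SET)): offset=10
After 9 (read(1)): returned '4', offset=11
After 10 (read(8)): returned '11IQZ8', offset=17
After 11 (read(3)): returned '', offset=17
After 12 (read(2)): returned '', offset=17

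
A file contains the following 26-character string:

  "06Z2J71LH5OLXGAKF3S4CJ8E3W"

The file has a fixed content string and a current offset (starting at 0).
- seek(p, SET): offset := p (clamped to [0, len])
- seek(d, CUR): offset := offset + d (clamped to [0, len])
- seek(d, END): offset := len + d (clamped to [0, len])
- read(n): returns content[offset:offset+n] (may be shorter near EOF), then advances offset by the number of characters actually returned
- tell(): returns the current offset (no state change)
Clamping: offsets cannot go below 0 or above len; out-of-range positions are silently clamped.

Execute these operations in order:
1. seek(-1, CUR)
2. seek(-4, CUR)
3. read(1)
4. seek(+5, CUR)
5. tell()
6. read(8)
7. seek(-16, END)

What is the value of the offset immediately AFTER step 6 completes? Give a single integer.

After 1 (seek(-1, CUR)): offset=0
After 2 (seek(-4, CUR)): offset=0
After 3 (read(1)): returned '0', offset=1
After 4 (seek(+5, CUR)): offset=6
After 5 (tell()): offset=6
After 6 (read(8)): returned '1LH5OLXG', offset=14

Answer: 14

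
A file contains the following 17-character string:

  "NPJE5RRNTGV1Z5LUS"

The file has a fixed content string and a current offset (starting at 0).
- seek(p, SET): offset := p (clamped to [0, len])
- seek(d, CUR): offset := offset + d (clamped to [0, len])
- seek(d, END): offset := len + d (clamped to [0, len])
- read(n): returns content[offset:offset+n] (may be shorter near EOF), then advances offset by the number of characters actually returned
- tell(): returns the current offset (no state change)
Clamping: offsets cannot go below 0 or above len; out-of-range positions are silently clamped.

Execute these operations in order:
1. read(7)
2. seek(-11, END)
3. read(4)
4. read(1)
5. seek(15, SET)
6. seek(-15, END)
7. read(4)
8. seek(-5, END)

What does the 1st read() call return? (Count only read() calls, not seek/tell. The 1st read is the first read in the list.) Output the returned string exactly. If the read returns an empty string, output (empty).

After 1 (read(7)): returned 'NPJE5RR', offset=7
After 2 (seek(-11, END)): offset=6
After 3 (read(4)): returned 'RNTG', offset=10
After 4 (read(1)): returned 'V', offset=11
After 5 (seek(15, SET)): offset=15
After 6 (seek(-15, END)): offset=2
After 7 (read(4)): returned 'JE5R', offset=6
After 8 (seek(-5, END)): offset=12

Answer: NPJE5RR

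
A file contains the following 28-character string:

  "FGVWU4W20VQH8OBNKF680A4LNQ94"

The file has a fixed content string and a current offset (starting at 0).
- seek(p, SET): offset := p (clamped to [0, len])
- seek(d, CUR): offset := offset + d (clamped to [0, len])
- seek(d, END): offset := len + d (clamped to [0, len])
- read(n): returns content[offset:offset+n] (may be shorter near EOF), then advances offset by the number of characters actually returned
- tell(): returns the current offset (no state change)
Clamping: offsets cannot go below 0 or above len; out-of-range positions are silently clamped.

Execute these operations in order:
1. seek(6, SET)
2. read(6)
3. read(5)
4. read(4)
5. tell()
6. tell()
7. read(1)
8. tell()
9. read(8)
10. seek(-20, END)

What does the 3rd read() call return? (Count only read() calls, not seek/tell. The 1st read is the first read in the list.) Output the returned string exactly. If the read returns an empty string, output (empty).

After 1 (seek(6, SET)): offset=6
After 2 (read(6)): returned 'W20VQH', offset=12
After 3 (read(5)): returned '8OBNK', offset=17
After 4 (read(4)): returned 'F680', offset=21
After 5 (tell()): offset=21
After 6 (tell()): offset=21
After 7 (read(1)): returned 'A', offset=22
After 8 (tell()): offset=22
After 9 (read(8)): returned '4LNQ94', offset=28
After 10 (seek(-20, END)): offset=8

Answer: F680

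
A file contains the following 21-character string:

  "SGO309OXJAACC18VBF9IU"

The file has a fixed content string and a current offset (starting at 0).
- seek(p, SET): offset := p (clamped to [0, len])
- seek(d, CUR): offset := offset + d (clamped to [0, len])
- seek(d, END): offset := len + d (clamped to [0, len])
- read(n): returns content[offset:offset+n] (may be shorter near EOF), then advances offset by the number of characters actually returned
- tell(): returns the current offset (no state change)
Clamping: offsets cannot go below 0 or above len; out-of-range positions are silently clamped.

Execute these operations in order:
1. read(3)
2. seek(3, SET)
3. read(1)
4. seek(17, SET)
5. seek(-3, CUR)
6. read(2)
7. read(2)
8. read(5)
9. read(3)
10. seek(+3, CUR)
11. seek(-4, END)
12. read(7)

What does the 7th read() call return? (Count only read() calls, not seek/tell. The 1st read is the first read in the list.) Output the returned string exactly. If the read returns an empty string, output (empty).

After 1 (read(3)): returned 'SGO', offset=3
After 2 (seek(3, SET)): offset=3
After 3 (read(1)): returned '3', offset=4
After 4 (seek(17, SET)): offset=17
After 5 (seek(-3, CUR)): offset=14
After 6 (read(2)): returned '8V', offset=16
After 7 (read(2)): returned 'BF', offset=18
After 8 (read(5)): returned '9IU', offset=21
After 9 (read(3)): returned '', offset=21
After 10 (seek(+3, CUR)): offset=21
After 11 (seek(-4, END)): offset=17
After 12 (read(7)): returned 'F9IU', offset=21

Answer: F9IU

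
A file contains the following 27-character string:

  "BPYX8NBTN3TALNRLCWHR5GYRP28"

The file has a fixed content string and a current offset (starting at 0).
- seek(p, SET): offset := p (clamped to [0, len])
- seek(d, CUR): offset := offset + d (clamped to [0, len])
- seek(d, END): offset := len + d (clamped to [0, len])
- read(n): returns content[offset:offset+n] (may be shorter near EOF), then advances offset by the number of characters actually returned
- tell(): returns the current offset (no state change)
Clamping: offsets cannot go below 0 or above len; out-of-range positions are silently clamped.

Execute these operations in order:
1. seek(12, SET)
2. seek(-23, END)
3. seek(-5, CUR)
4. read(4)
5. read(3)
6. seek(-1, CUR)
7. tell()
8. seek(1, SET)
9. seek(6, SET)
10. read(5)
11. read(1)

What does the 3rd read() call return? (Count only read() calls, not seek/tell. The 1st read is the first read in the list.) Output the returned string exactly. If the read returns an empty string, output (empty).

Answer: BTN3T

Derivation:
After 1 (seek(12, SET)): offset=12
After 2 (seek(-23, END)): offset=4
After 3 (seek(-5, CUR)): offset=0
After 4 (read(4)): returned 'BPYX', offset=4
After 5 (read(3)): returned '8NB', offset=7
After 6 (seek(-1, CUR)): offset=6
After 7 (tell()): offset=6
After 8 (seek(1, SET)): offset=1
After 9 (seek(6, SET)): offset=6
After 10 (read(5)): returned 'BTN3T', offset=11
After 11 (read(1)): returned 'A', offset=12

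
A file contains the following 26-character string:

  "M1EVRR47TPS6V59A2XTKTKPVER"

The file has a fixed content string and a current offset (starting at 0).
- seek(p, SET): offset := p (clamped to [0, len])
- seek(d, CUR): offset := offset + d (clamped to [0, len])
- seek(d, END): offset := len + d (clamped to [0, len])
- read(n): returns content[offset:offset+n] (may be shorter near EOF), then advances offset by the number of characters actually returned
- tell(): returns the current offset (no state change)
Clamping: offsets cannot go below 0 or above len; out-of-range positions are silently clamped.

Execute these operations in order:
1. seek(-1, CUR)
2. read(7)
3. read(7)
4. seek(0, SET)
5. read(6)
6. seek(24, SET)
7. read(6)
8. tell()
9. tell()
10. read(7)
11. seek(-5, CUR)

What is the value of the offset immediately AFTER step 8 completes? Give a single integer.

Answer: 26

Derivation:
After 1 (seek(-1, CUR)): offset=0
After 2 (read(7)): returned 'M1EVRR4', offset=7
After 3 (read(7)): returned '7TPS6V5', offset=14
After 4 (seek(0, SET)): offset=0
After 5 (read(6)): returned 'M1EVRR', offset=6
After 6 (seek(24, SET)): offset=24
After 7 (read(6)): returned 'ER', offset=26
After 8 (tell()): offset=26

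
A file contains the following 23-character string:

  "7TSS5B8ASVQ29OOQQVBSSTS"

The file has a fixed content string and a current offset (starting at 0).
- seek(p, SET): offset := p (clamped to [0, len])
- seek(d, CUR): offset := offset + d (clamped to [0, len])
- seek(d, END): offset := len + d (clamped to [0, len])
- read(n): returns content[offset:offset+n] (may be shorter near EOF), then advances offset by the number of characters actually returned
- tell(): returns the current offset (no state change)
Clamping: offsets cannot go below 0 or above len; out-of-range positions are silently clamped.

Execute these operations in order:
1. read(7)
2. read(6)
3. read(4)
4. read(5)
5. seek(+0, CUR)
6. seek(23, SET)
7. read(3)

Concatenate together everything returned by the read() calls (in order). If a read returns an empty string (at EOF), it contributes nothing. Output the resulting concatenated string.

After 1 (read(7)): returned '7TSS5B8', offset=7
After 2 (read(6)): returned 'ASVQ29', offset=13
After 3 (read(4)): returned 'OOQQ', offset=17
After 4 (read(5)): returned 'VBSST', offset=22
After 5 (seek(+0, CUR)): offset=22
After 6 (seek(23, SET)): offset=23
After 7 (read(3)): returned '', offset=23

Answer: 7TSS5B8ASVQ29OOQQVBSST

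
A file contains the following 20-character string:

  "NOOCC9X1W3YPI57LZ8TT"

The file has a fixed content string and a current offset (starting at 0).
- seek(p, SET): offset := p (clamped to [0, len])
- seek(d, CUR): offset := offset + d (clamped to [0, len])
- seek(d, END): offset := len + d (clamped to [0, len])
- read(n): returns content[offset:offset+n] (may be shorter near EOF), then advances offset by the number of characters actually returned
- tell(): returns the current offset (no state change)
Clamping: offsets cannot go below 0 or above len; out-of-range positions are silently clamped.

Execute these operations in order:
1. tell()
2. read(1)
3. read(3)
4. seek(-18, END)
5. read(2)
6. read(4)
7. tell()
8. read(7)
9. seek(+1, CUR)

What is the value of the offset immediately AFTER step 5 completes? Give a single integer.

After 1 (tell()): offset=0
After 2 (read(1)): returned 'N', offset=1
After 3 (read(3)): returned 'OOC', offset=4
After 4 (seek(-18, END)): offset=2
After 5 (read(2)): returned 'OC', offset=4

Answer: 4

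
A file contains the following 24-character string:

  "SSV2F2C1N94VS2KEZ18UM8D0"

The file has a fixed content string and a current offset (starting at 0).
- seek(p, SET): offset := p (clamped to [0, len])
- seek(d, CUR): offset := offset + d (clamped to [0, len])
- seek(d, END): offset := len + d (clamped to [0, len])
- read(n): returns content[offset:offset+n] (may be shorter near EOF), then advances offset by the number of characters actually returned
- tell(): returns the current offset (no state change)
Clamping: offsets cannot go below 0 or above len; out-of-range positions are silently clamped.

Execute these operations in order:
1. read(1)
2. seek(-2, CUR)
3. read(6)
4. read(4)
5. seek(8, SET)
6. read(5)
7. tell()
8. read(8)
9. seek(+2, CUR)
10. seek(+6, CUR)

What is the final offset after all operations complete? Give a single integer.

Answer: 24

Derivation:
After 1 (read(1)): returned 'S', offset=1
After 2 (seek(-2, CUR)): offset=0
After 3 (read(6)): returned 'SSV2F2', offset=6
After 4 (read(4)): returned 'C1N9', offset=10
After 5 (seek(8, SET)): offset=8
After 6 (read(5)): returned 'N94VS', offset=13
After 7 (tell()): offset=13
After 8 (read(8)): returned '2KEZ18UM', offset=21
After 9 (seek(+2, CUR)): offset=23
After 10 (seek(+6, CUR)): offset=24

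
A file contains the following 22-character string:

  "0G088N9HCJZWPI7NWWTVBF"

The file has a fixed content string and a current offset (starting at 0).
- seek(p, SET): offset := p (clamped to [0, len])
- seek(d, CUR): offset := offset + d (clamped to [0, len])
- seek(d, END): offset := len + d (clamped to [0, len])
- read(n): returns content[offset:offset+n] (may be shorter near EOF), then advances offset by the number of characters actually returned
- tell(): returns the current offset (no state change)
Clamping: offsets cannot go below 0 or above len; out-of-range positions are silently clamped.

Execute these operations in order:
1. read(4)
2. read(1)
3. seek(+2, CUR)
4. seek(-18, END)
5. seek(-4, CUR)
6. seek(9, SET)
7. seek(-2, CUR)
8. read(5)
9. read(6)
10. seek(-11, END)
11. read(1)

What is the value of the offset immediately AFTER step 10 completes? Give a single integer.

Answer: 11

Derivation:
After 1 (read(4)): returned '0G08', offset=4
After 2 (read(1)): returned '8', offset=5
After 3 (seek(+2, CUR)): offset=7
After 4 (seek(-18, END)): offset=4
After 5 (seek(-4, CUR)): offset=0
After 6 (seek(9, SET)): offset=9
After 7 (seek(-2, CUR)): offset=7
After 8 (read(5)): returned 'HCJZW', offset=12
After 9 (read(6)): returned 'PI7NWW', offset=18
After 10 (seek(-11, END)): offset=11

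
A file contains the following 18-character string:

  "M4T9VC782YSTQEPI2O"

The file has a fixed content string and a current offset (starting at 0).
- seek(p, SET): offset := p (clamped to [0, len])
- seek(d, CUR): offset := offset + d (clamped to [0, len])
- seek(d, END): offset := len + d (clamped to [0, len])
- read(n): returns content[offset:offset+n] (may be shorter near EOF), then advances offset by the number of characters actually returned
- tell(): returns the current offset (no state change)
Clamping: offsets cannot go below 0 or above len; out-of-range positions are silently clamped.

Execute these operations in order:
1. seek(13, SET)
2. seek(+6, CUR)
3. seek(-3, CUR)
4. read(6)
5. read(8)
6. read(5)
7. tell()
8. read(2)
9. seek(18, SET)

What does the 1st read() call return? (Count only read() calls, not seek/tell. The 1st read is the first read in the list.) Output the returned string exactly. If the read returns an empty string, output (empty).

Answer: I2O

Derivation:
After 1 (seek(13, SET)): offset=13
After 2 (seek(+6, CUR)): offset=18
After 3 (seek(-3, CUR)): offset=15
After 4 (read(6)): returned 'I2O', offset=18
After 5 (read(8)): returned '', offset=18
After 6 (read(5)): returned '', offset=18
After 7 (tell()): offset=18
After 8 (read(2)): returned '', offset=18
After 9 (seek(18, SET)): offset=18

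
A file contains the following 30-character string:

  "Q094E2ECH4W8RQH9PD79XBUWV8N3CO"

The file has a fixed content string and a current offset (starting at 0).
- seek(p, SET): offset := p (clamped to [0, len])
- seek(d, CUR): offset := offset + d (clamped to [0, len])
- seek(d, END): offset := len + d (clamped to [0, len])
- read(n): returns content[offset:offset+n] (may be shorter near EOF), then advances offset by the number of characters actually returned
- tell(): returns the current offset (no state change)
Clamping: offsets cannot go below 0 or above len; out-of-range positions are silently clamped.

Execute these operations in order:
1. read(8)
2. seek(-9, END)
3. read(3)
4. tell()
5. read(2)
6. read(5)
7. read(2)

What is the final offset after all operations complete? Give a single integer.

Answer: 30

Derivation:
After 1 (read(8)): returned 'Q094E2EC', offset=8
After 2 (seek(-9, END)): offset=21
After 3 (read(3)): returned 'BUW', offset=24
After 4 (tell()): offset=24
After 5 (read(2)): returned 'V8', offset=26
After 6 (read(5)): returned 'N3CO', offset=30
After 7 (read(2)): returned '', offset=30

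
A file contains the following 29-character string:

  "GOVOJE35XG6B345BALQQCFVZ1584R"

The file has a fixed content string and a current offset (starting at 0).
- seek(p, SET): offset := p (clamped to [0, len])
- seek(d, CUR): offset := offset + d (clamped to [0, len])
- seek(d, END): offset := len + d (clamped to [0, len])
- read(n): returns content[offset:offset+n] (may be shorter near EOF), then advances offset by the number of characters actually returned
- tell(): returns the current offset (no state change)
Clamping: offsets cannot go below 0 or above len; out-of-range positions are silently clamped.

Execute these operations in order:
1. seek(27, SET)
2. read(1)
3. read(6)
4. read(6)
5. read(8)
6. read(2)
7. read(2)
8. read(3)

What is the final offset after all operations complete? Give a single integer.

After 1 (seek(27, SET)): offset=27
After 2 (read(1)): returned '4', offset=28
After 3 (read(6)): returned 'R', offset=29
After 4 (read(6)): returned '', offset=29
After 5 (read(8)): returned '', offset=29
After 6 (read(2)): returned '', offset=29
After 7 (read(2)): returned '', offset=29
After 8 (read(3)): returned '', offset=29

Answer: 29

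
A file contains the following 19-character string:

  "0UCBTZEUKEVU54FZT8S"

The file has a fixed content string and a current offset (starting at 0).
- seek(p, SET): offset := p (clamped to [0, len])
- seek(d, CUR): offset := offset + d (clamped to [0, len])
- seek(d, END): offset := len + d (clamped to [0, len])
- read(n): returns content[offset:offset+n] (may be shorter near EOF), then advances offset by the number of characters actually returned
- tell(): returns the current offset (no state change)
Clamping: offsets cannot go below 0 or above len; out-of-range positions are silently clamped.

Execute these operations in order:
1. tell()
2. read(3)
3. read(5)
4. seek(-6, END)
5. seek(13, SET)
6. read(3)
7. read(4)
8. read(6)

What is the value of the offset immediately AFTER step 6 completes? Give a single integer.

After 1 (tell()): offset=0
After 2 (read(3)): returned '0UC', offset=3
After 3 (read(5)): returned 'BTZEU', offset=8
After 4 (seek(-6, END)): offset=13
After 5 (seek(13, SET)): offset=13
After 6 (read(3)): returned '4FZ', offset=16

Answer: 16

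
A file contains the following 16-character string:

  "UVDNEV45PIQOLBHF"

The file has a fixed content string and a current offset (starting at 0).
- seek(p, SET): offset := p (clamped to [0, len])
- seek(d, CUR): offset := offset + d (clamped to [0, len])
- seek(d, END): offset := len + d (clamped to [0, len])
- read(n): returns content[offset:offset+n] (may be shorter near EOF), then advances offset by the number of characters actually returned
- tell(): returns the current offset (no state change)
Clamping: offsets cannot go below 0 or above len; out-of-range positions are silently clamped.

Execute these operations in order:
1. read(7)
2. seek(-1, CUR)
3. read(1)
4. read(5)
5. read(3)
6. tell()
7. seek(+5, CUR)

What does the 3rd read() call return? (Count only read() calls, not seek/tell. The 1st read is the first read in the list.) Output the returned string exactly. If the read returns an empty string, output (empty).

Answer: 5PIQO

Derivation:
After 1 (read(7)): returned 'UVDNEV4', offset=7
After 2 (seek(-1, CUR)): offset=6
After 3 (read(1)): returned '4', offset=7
After 4 (read(5)): returned '5PIQO', offset=12
After 5 (read(3)): returned 'LBH', offset=15
After 6 (tell()): offset=15
After 7 (seek(+5, CUR)): offset=16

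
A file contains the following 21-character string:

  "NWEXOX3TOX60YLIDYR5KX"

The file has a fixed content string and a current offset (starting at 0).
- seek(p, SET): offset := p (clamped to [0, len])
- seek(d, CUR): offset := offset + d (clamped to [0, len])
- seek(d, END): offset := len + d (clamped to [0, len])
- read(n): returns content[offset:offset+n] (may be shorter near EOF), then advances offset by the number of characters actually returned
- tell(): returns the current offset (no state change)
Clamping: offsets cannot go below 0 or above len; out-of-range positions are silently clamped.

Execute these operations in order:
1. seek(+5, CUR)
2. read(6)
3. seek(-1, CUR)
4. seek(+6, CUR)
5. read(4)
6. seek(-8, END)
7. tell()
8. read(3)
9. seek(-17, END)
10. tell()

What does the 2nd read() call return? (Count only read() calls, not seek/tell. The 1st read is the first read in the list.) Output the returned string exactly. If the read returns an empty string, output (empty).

After 1 (seek(+5, CUR)): offset=5
After 2 (read(6)): returned 'X3TOX6', offset=11
After 3 (seek(-1, CUR)): offset=10
After 4 (seek(+6, CUR)): offset=16
After 5 (read(4)): returned 'YR5K', offset=20
After 6 (seek(-8, END)): offset=13
After 7 (tell()): offset=13
After 8 (read(3)): returned 'LID', offset=16
After 9 (seek(-17, END)): offset=4
After 10 (tell()): offset=4

Answer: YR5K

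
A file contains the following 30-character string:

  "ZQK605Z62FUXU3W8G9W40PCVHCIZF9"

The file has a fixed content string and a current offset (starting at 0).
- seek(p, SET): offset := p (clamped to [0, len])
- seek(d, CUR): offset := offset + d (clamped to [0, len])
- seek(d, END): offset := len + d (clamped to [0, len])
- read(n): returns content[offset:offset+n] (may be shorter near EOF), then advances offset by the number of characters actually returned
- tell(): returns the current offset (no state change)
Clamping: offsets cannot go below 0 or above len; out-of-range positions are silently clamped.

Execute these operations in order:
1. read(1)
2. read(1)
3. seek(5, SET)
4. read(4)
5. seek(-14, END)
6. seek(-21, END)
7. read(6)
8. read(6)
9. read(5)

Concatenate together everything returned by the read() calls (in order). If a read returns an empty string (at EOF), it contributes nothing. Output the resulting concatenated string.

Answer: ZQ5Z62FUXU3W8G9W40PCVHC

Derivation:
After 1 (read(1)): returned 'Z', offset=1
After 2 (read(1)): returned 'Q', offset=2
After 3 (seek(5, SET)): offset=5
After 4 (read(4)): returned '5Z62', offset=9
After 5 (seek(-14, END)): offset=16
After 6 (seek(-21, END)): offset=9
After 7 (read(6)): returned 'FUXU3W', offset=15
After 8 (read(6)): returned '8G9W40', offset=21
After 9 (read(5)): returned 'PCVHC', offset=26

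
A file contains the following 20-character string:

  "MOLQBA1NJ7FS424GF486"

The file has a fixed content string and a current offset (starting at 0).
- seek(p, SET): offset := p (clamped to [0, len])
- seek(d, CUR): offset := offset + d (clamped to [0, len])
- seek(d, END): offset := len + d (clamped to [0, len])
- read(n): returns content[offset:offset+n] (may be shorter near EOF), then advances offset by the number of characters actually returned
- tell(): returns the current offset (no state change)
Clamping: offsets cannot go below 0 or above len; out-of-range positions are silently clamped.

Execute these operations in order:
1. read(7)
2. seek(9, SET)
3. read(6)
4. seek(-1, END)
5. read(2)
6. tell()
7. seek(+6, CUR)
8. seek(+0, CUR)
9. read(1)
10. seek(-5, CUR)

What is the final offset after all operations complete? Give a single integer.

Answer: 15

Derivation:
After 1 (read(7)): returned 'MOLQBA1', offset=7
After 2 (seek(9, SET)): offset=9
After 3 (read(6)): returned '7FS424', offset=15
After 4 (seek(-1, END)): offset=19
After 5 (read(2)): returned '6', offset=20
After 6 (tell()): offset=20
After 7 (seek(+6, CUR)): offset=20
After 8 (seek(+0, CUR)): offset=20
After 9 (read(1)): returned '', offset=20
After 10 (seek(-5, CUR)): offset=15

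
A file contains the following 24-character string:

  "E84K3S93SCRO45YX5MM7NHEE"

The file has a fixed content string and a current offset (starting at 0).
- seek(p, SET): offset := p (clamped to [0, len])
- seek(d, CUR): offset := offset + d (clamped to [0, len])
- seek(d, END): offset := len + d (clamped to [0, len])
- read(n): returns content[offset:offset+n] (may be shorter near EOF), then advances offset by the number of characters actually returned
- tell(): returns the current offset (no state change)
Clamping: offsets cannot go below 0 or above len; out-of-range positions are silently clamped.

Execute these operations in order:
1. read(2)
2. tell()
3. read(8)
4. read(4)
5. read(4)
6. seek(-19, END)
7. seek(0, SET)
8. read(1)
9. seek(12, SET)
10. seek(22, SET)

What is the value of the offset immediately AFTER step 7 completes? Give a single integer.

After 1 (read(2)): returned 'E8', offset=2
After 2 (tell()): offset=2
After 3 (read(8)): returned '4K3S93SC', offset=10
After 4 (read(4)): returned 'RO45', offset=14
After 5 (read(4)): returned 'YX5M', offset=18
After 6 (seek(-19, END)): offset=5
After 7 (seek(0, SET)): offset=0

Answer: 0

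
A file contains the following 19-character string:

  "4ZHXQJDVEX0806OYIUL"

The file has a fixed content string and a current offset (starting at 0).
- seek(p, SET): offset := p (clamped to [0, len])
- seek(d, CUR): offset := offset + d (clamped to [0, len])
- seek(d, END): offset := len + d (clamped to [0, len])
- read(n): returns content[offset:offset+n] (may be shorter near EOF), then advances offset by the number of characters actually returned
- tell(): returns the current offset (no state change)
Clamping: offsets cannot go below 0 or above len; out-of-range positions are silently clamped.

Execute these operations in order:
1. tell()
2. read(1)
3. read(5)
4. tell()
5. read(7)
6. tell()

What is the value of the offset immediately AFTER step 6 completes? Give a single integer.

Answer: 13

Derivation:
After 1 (tell()): offset=0
After 2 (read(1)): returned '4', offset=1
After 3 (read(5)): returned 'ZHXQJ', offset=6
After 4 (tell()): offset=6
After 5 (read(7)): returned 'DVEX080', offset=13
After 6 (tell()): offset=13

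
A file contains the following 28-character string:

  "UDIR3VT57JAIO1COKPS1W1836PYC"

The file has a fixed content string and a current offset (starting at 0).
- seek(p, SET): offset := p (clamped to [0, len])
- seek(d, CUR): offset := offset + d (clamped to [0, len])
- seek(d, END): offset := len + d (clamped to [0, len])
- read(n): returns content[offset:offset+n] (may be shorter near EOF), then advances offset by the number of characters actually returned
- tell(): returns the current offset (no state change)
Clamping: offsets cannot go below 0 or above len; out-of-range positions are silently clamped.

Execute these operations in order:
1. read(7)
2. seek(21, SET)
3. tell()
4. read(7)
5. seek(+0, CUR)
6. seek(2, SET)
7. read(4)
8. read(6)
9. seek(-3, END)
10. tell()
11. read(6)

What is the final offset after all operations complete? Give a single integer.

After 1 (read(7)): returned 'UDIR3VT', offset=7
After 2 (seek(21, SET)): offset=21
After 3 (tell()): offset=21
After 4 (read(7)): returned '1836PYC', offset=28
After 5 (seek(+0, CUR)): offset=28
After 6 (seek(2, SET)): offset=2
After 7 (read(4)): returned 'IR3V', offset=6
After 8 (read(6)): returned 'T57JAI', offset=12
After 9 (seek(-3, END)): offset=25
After 10 (tell()): offset=25
After 11 (read(6)): returned 'PYC', offset=28

Answer: 28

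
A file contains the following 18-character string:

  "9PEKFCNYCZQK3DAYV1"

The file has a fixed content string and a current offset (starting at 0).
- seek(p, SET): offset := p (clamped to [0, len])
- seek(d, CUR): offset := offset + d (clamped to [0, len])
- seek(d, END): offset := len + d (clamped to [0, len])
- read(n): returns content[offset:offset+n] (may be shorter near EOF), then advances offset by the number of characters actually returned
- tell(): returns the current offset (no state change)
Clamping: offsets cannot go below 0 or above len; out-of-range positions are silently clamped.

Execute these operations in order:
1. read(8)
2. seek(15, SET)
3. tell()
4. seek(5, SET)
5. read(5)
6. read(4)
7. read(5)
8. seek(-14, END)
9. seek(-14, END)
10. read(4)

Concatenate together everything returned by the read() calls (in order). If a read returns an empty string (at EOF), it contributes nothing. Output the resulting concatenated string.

Answer: 9PEKFCNYCNYCZQK3DAYV1FCNY

Derivation:
After 1 (read(8)): returned '9PEKFCNY', offset=8
After 2 (seek(15, SET)): offset=15
After 3 (tell()): offset=15
After 4 (seek(5, SET)): offset=5
After 5 (read(5)): returned 'CNYCZ', offset=10
After 6 (read(4)): returned 'QK3D', offset=14
After 7 (read(5)): returned 'AYV1', offset=18
After 8 (seek(-14, END)): offset=4
After 9 (seek(-14, END)): offset=4
After 10 (read(4)): returned 'FCNY', offset=8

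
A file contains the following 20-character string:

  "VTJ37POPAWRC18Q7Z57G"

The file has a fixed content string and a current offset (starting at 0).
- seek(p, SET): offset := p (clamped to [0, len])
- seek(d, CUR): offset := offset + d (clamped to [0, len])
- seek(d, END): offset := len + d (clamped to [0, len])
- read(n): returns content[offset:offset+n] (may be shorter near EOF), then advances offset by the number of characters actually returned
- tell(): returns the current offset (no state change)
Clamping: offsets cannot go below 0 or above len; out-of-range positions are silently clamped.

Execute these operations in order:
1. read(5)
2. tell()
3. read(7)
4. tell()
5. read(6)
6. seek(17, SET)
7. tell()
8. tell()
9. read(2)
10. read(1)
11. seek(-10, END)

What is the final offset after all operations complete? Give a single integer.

After 1 (read(5)): returned 'VTJ37', offset=5
After 2 (tell()): offset=5
After 3 (read(7)): returned 'POPAWRC', offset=12
After 4 (tell()): offset=12
After 5 (read(6)): returned '18Q7Z5', offset=18
After 6 (seek(17, SET)): offset=17
After 7 (tell()): offset=17
After 8 (tell()): offset=17
After 9 (read(2)): returned '57', offset=19
After 10 (read(1)): returned 'G', offset=20
After 11 (seek(-10, END)): offset=10

Answer: 10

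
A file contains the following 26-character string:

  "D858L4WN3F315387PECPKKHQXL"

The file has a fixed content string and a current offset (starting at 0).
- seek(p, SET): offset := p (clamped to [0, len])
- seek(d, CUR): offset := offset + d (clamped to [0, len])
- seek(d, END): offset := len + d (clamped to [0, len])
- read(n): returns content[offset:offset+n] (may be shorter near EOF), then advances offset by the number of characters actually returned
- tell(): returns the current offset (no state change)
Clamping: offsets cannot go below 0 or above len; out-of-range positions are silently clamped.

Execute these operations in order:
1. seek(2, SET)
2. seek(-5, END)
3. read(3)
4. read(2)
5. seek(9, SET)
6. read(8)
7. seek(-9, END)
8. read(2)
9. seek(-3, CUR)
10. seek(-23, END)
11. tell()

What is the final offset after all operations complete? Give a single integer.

After 1 (seek(2, SET)): offset=2
After 2 (seek(-5, END)): offset=21
After 3 (read(3)): returned 'KHQ', offset=24
After 4 (read(2)): returned 'XL', offset=26
After 5 (seek(9, SET)): offset=9
After 6 (read(8)): returned 'F315387P', offset=17
After 7 (seek(-9, END)): offset=17
After 8 (read(2)): returned 'EC', offset=19
After 9 (seek(-3, CUR)): offset=16
After 10 (seek(-23, END)): offset=3
After 11 (tell()): offset=3

Answer: 3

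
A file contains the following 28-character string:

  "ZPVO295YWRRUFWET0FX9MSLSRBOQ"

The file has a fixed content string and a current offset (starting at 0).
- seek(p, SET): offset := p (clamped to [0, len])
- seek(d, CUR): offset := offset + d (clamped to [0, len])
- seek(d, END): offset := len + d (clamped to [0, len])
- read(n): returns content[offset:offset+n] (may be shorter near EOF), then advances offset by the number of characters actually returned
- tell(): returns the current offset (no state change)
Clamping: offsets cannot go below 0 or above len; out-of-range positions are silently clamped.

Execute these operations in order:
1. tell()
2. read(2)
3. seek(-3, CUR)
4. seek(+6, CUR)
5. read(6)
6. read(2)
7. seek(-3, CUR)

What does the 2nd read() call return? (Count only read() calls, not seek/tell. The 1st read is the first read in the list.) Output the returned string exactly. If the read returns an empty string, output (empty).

After 1 (tell()): offset=0
After 2 (read(2)): returned 'ZP', offset=2
After 3 (seek(-3, CUR)): offset=0
After 4 (seek(+6, CUR)): offset=6
After 5 (read(6)): returned '5YWRRU', offset=12
After 6 (read(2)): returned 'FW', offset=14
After 7 (seek(-3, CUR)): offset=11

Answer: 5YWRRU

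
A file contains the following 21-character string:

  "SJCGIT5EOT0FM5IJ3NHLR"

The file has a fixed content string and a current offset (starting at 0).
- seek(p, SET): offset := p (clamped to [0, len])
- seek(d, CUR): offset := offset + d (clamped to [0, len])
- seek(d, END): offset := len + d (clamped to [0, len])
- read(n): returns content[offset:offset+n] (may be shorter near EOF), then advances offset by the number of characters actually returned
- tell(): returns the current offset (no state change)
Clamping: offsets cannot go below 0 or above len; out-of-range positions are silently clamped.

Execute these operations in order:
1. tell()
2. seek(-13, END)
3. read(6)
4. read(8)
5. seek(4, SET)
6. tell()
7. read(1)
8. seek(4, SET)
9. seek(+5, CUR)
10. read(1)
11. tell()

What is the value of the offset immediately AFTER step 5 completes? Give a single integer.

Answer: 4

Derivation:
After 1 (tell()): offset=0
After 2 (seek(-13, END)): offset=8
After 3 (read(6)): returned 'OT0FM5', offset=14
After 4 (read(8)): returned 'IJ3NHLR', offset=21
After 5 (seek(4, SET)): offset=4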